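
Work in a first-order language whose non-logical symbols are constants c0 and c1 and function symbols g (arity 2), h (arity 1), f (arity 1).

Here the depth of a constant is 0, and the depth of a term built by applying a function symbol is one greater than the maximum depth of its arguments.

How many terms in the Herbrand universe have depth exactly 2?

112

If N_k denotes the number of depth-≤k ground terms, the 2 constants give N_0 = 2, and each function symbol of arity r contributes N_{k-1}^r new terms at level k: N_k = 2 + N_{k-1}^2 + N_{k-1} + N_{k-1}.
N_0 = 2
N_1 = 2 + 2^2 + 2 + 2 = 10
N_2 = 2 + 10^2 + 10 + 10 = 122
Terms of depth exactly 2: N_2 − N_1 = 122 − 10 = 112.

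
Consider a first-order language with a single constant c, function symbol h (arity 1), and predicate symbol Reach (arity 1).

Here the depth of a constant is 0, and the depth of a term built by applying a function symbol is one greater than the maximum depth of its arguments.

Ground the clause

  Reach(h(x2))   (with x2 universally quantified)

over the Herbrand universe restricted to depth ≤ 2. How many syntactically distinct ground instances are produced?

3

Ground terms of depth ≤ 2:
  Write N_k for the number of ground terms of depth ≤ k. A term of depth ≤ k is either a constant or a function symbol applied to arguments of depth ≤ k−1, so N_k = 1 + N_{k-1}.
  N_0 = 1
  N_1 = 1 + 1 = 2
  N_2 = 1 + 2 = 3
So there are 3 ground terms available for substitution.
The clause has 1 distinct variable (x2), which appears in the body. In the free term algebra distinct substitutions yield syntactically distinct ground instances.
Number of ground instances = 3.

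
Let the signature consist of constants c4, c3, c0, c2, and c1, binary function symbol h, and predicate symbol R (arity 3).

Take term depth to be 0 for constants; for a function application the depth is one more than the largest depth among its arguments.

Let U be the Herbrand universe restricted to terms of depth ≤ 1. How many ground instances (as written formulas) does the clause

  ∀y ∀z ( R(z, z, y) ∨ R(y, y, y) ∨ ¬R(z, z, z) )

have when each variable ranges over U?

Ground terms of depth ≤ 1:
  Let N_k count ground terms of depth at most k. Each non-constant term of depth ≤ k is some function symbol applied to depth-≤(k−1) arguments, giving N_k = 5 + N_{k-1}^2.
  N_0 = 5
  N_1 = 5 + 5^2 = 30
So there are 30 ground terms available for substitution.
The body mentions every one of the 2 quantified variables; since ground terms form a free algebra, no two substitutions collapse to the same formula.
Number of ground instances = 30^2 = 900.

900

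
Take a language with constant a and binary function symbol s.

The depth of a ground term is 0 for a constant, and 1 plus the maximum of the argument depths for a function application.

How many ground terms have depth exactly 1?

Let N_k = |{terms of depth ≤ k}|. Then N_0 = 1 and N_k = 1 + N_{k-1}^2 for k ≥ 1 (one summand per function symbol, arity giving the exponent).
N_0 = 1
N_1 = 1 + 1^2 = 2
Terms of depth exactly 1: N_1 − N_0 = 2 − 1 = 1.

1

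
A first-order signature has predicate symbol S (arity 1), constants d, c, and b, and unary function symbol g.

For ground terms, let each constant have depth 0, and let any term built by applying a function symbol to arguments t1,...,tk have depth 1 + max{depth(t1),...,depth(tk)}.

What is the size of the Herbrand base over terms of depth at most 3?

12

First count ground terms of depth ≤ 3.
Let N_k count ground terms of depth at most k. Each non-constant term of depth ≤ k is some function symbol applied to depth-≤(k−1) arguments, giving N_k = 3 + N_{k-1}.
N_0 = 3
N_1 = 3 + 3 = 6
N_2 = 3 + 6 = 9
N_3 = 3 + 9 = 12
So |H| = 12.
A ground atom is a predicate applied to a tuple of terms from H, so the count is the sum over predicates of |H|^arity:
  S: 12
Total ground atoms: 12.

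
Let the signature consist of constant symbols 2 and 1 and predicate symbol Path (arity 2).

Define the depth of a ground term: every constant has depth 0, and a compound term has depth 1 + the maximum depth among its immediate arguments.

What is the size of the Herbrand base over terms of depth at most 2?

First count ground terms of depth ≤ 2.
With no function symbols every ground term is a constant, so there are exactly 2 ground terms at every depth bound.
N_0 = 2
N_1 = 2
N_2 = 2
Explicitly: 2, 1.
So |H| = 2.
Ground atoms are formed by filling each argument slot of a predicate with a term from H, so an r-ary predicate gives |H|^r atoms:
  Path: 2^2 = 4
Total ground atoms: 4.

4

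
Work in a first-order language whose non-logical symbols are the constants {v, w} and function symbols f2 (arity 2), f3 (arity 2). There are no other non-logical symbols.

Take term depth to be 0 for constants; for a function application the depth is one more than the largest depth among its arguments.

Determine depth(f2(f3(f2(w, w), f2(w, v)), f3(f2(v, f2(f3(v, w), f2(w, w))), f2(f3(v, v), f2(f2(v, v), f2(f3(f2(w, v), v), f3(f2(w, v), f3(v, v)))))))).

depth(f2(w, w)) = 1 + max(0, 0) = 1
depth(f2(w, v)) = 1 + max(0, 0) = 1
depth(f3(f2(w, w), f2(w, v))) = 1 + max(1, 1) = 2
depth(f3(v, w)) = 1 + max(0, 0) = 1
depth(f2(f3(v, w), f2(w, w))) = 1 + max(1, 1) = 2
depth(f2(v, f2(f3(v, w), f2(w, w)))) = 1 + max(0, 2) = 3
depth(f3(v, v)) = 1 + max(0, 0) = 1
depth(f2(v, v)) = 1 + max(0, 0) = 1
depth(f3(f2(w, v), v)) = 1 + max(1, 0) = 2
depth(f3(f2(w, v), f3(v, v))) = 1 + max(1, 1) = 2
depth(f2(f3(f2(w, v), v), f3(f2(w, v), f3(v, v)))) = 1 + max(2, 2) = 3
depth(f2(f2(v, v), f2(f3(f2(w, v), v), f3(f2(w, v), f3(v, v))))) = 1 + max(1, 3) = 4
depth(f2(f3(v, v), f2(f2(v, v), f2(f3(f2(w, v), v), f3(f2(w, v), f3(v, v)))))) = 1 + max(1, 4) = 5
depth(f3(f2(v, f2(f3(v, w), f2(w, w))), f2(f3(v, v), f2(f2(v, v), f2(f3(f2(w, v), v), f3(f2(w, v), f3(v, v))))))) = 1 + max(3, 5) = 6
depth(f2(f3(f2(w, w), f2(w, v)), f3(f2(v, f2(f3(v, w), f2(w, w))), f2(f3(v, v), f2(f2(v, v), f2(f3(f2(w, v), v), f3(f2(w, v), f3(v, v)))))))) = 1 + max(2, 6) = 7

7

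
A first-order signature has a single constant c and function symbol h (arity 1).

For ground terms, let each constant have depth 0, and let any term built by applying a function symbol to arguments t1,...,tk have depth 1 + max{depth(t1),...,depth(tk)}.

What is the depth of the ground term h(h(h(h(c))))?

4

depth(h(c)) = 1 + depth(c) = 1 + 0 = 1
depth(h(h(c))) = 1 + depth(h(c)) = 1 + 1 = 2
depth(h(h(h(c)))) = 1 + depth(h(h(c))) = 1 + 2 = 3
depth(h(h(h(h(c))))) = 1 + depth(h(h(h(c)))) = 1 + 3 = 4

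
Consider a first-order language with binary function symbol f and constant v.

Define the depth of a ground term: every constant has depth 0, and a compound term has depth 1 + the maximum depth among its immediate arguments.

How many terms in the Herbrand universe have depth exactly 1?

Let N_k count ground terms of depth at most k. Each non-constant term of depth ≤ k is some function symbol applied to depth-≤(k−1) arguments, giving N_k = 1 + N_{k-1}^2.
N_0 = 1
N_1 = 1 + 1^2 = 2
Terms of depth exactly 1: N_1 − N_0 = 2 − 1 = 1.

1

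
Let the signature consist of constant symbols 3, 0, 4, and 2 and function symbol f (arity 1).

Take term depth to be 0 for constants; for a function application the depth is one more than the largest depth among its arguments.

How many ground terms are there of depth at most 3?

16

If N_k denotes the number of depth-≤k ground terms, the 4 constants give N_0 = 4, and each function symbol of arity r contributes N_{k-1}^r new terms at level k: N_k = 4 + N_{k-1}.
N_0 = 4
N_1 = 4 + 4 = 8
N_2 = 4 + 8 = 12
N_3 = 4 + 12 = 16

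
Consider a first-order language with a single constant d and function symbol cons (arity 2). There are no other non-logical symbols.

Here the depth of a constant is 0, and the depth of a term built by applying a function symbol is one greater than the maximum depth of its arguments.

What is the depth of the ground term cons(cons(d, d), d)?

2

depth(cons(d, d)) = 1 + max(0, 0) = 1
depth(cons(cons(d, d), d)) = 1 + max(1, 0) = 2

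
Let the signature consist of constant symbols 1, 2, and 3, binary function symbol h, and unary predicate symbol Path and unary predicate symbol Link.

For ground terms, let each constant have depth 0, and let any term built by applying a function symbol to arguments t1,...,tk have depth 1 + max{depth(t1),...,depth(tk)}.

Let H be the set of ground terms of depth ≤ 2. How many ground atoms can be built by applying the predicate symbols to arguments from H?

294

First count ground terms of depth ≤ 2.
Write N_k for the number of ground terms of depth ≤ k. A term of depth ≤ k is either a constant or a function symbol applied to arguments of depth ≤ k−1, so N_k = 3 + N_{k-1}^2.
N_0 = 3
N_1 = 3 + 3^2 = 12
N_2 = 3 + 12^2 = 147
So |H| = 147.
For each predicate symbol, the number of ground atoms is |H| raised to its arity; summing:
  Path: 147;  Link: 147
Total ground atoms: 147 + 147 = 294.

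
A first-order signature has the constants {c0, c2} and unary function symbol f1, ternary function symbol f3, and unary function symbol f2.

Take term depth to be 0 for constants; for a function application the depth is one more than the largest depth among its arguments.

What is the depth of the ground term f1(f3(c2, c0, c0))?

2

depth(f3(c2, c0, c0)) = 1 + max(0, 0, 0) = 1
depth(f1(f3(c2, c0, c0))) = 1 + depth(f3(c2, c0, c0)) = 1 + 1 = 2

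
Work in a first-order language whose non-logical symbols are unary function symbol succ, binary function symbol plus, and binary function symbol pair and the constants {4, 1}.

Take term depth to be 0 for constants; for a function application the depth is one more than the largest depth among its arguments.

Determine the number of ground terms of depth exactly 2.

If N_k denotes the number of depth-≤k ground terms, the 2 constants give N_0 = 2, and each function symbol of arity r contributes N_{k-1}^r new terms at level k: N_k = 2 + N_{k-1} + N_{k-1}^2 + N_{k-1}^2.
N_0 = 2
N_1 = 2 + 2 + 2^2 + 2^2 = 12
N_2 = 2 + 12 + 12^2 + 12^2 = 302
Terms of depth exactly 2: N_2 − N_1 = 302 − 12 = 290.

290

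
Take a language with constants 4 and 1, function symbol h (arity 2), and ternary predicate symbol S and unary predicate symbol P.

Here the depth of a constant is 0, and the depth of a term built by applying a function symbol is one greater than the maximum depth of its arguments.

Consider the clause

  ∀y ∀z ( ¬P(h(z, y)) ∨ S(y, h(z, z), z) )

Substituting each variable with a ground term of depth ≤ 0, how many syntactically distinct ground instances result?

4

Ground terms of depth ≤ 0:
  Write N_k for the number of ground terms of depth ≤ k. A term of depth ≤ k is either a constant or a function symbol applied to arguments of depth ≤ k−1, so N_k = 2 + N_{k-1}^2.
  N_0 = 2
  Explicitly: 4, 1.
So there are 2 ground terms available for substitution.
The clause has 2 distinct variables (y, z), each appearing in the body. In the free term algebra distinct substitutions yield syntactically distinct ground instances.
Number of ground instances = 2^2 = 4.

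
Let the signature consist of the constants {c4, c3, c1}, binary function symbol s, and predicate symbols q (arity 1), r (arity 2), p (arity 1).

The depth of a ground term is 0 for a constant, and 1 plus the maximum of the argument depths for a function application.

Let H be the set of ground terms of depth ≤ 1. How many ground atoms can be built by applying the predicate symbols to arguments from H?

168

First count ground terms of depth ≤ 1.
Let N_k = |{terms of depth ≤ k}|. Then N_0 = 3 and N_k = 3 + N_{k-1}^2 for k ≥ 1 (one summand per function symbol, arity giving the exponent).
N_0 = 3
N_1 = 3 + 3^2 = 12
Explicitly: c4, c3, c1, s(c4, c4), s(c4, c3), s(c4, c1), s(c3, c4), s(c3, c3), s(c3, c1), s(c1, c4), s(c1, c3), s(c1, c1).
So |H| = 12.
For each predicate symbol, the number of ground atoms is |H| raised to its arity; summing:
  q: 12;  r: 12^2 = 144;  p: 12
Total ground atoms: 12 + 144 + 12 = 168.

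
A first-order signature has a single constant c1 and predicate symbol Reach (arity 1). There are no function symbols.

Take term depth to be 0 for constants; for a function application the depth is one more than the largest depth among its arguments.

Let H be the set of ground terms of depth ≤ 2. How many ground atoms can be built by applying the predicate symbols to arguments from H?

1

First count ground terms of depth ≤ 2.
With no function symbols every ground term is a constant, so there is exactly 1 ground term at every depth bound.
N_0 = 1
N_1 = 1
N_2 = 1
So |H| = 1.
For each predicate symbol, the number of ground atoms is |H| raised to its arity; summing:
  Reach: 1
Total ground atoms: 1.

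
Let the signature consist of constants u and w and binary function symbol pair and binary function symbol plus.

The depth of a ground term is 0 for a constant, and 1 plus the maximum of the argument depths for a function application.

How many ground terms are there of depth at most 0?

Let N_k = |{terms of depth ≤ k}|. Then N_0 = 2 and N_k = 2 + N_{k-1}^2 + N_{k-1}^2 for k ≥ 1 (one summand per function symbol, arity giving the exponent).
N_0 = 2
Explicitly: u, w.

2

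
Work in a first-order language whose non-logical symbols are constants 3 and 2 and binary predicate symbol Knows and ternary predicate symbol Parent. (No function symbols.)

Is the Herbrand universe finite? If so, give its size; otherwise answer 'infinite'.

There are no function symbols, so every ground term is one of the 2 constants.
The Herbrand universe is {3, 2}, which is finite with 2 elements.

2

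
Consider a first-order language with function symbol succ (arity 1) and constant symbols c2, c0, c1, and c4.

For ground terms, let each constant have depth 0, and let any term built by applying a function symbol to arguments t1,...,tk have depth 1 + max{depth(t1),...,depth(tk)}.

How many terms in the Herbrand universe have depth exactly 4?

Let N_k = |{terms of depth ≤ k}|. Then N_0 = 4 and N_k = 4 + N_{k-1} for k ≥ 1 (one summand per function symbol, arity giving the exponent).
N_0 = 4
N_1 = 4 + 4 = 8
N_2 = 4 + 8 = 12
N_3 = 4 + 12 = 16
N_4 = 4 + 16 = 20
Terms of depth exactly 4: N_4 − N_3 = 20 − 16 = 4.

4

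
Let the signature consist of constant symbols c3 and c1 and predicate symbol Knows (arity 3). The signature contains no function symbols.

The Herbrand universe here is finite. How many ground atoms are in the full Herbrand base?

With no function symbols, the Herbrand universe is just the 2 constants.
Ground atoms per predicate: Knows: 2^3 = 8.
Herbrand base size = 8 = 8.

8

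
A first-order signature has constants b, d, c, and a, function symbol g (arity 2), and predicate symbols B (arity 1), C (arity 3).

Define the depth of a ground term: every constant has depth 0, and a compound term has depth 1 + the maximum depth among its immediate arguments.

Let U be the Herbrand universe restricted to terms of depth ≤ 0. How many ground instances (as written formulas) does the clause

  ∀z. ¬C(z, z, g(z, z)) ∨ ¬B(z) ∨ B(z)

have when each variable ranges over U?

4

Ground terms of depth ≤ 0:
  If N_k denotes the number of depth-≤k ground terms, the 4 constants give N_0 = 4, and each function symbol of arity r contributes N_{k-1}^r new terms at level k: N_k = 4 + N_{k-1}^2.
  N_0 = 4
So there are 4 ground terms available for substitution.
The body mentions the single quantified variable z; since ground terms form a free algebra, no two substitutions collapse to the same formula.
Number of ground instances = 4.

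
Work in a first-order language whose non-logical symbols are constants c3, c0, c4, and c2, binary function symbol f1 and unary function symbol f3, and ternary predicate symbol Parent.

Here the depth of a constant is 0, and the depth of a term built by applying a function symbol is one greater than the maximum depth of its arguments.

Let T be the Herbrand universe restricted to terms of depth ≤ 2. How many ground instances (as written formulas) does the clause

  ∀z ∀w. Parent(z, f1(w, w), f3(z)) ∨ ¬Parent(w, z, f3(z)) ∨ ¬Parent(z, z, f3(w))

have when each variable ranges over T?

Ground terms of depth ≤ 2:
  Write N_k for the number of ground terms of depth ≤ k. A term of depth ≤ k is either a constant or a function symbol applied to arguments of depth ≤ k−1, so N_k = 4 + N_{k-1}^2 + N_{k-1}.
  N_0 = 4
  N_1 = 4 + 4^2 + 4 = 24
  N_2 = 4 + 24^2 + 24 = 604
So there are 604 ground terms available for substitution.
Each of z, w ranges independently over the available ground terms, and distinct assignments produce distinct instances.
Number of ground instances = 604^2 = 364816.

364816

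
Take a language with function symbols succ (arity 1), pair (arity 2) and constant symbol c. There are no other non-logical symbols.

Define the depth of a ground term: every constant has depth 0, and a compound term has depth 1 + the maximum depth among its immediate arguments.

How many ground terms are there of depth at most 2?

13

Write N_k for the number of ground terms of depth ≤ k. A term of depth ≤ k is either a constant or a function symbol applied to arguments of depth ≤ k−1, so N_k = 1 + N_{k-1} + N_{k-1}^2.
N_0 = 1
N_1 = 1 + 1 + 1^2 = 3
N_2 = 1 + 3 + 3^2 = 13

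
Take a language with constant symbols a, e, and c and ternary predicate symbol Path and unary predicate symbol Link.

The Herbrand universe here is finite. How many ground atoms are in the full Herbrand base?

With no function symbols, the Herbrand universe is just the 3 constants.
Ground atoms per predicate: Path: 3^3 = 27, Link: 3.
Herbrand base size = 27 + 3 = 30.

30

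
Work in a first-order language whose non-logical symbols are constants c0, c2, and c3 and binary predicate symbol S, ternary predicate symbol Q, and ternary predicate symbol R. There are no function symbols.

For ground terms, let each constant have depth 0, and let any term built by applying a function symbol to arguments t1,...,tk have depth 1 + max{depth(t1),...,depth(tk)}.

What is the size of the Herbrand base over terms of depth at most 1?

63

First count ground terms of depth ≤ 1.
With no function symbols every ground term is a constant, so there are exactly 3 ground terms at every depth bound.
N_0 = 3
N_1 = 3
Explicitly: c0, c2, c3.
So |H| = 3.
Ground atoms are formed by filling each argument slot of a predicate with a term from H, so an r-ary predicate gives |H|^r atoms:
  S: 3^2 = 9;  Q: 3^3 = 27;  R: 3^3 = 27
Total ground atoms: 9 + 27 + 27 = 63.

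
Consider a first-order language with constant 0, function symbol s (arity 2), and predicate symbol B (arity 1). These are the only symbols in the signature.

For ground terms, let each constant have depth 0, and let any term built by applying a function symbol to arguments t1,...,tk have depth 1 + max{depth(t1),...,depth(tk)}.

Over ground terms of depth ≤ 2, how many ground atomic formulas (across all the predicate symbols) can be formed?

5

First count ground terms of depth ≤ 2.
If N_k denotes the number of depth-≤k ground terms, the 1 constant gives N_0 = 1, and each function symbol of arity r contributes N_{k-1}^r new terms at level k: N_k = 1 + N_{k-1}^2.
N_0 = 1
N_1 = 1 + 1^2 = 2
N_2 = 1 + 2^2 = 5
So |H| = 5.
For each predicate symbol, the number of ground atoms is |H| raised to its arity; summing:
  B: 5
Total ground atoms: 5.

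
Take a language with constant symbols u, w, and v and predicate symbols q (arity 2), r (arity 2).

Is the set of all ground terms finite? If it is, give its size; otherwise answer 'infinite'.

There are no function symbols, so every ground term is one of the 3 constants.
The Herbrand universe is {u, w, v}, which is finite with 3 elements.

3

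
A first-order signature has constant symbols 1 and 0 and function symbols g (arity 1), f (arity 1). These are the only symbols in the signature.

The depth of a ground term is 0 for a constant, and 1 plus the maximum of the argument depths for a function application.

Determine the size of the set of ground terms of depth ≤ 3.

Write N_k for the number of ground terms of depth ≤ k. A term of depth ≤ k is either a constant or a function symbol applied to arguments of depth ≤ k−1, so N_k = 2 + N_{k-1} + N_{k-1}.
N_0 = 2
N_1 = 2 + 2 + 2 = 6
N_2 = 2 + 6 + 6 = 14
N_3 = 2 + 14 + 14 = 30

30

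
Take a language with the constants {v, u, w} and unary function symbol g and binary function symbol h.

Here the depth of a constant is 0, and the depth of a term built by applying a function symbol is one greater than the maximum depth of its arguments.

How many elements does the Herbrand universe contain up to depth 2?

Let N_k = |{terms of depth ≤ k}|. Then N_0 = 3 and N_k = 3 + N_{k-1} + N_{k-1}^2 for k ≥ 1 (one summand per function symbol, arity giving the exponent).
N_0 = 3
N_1 = 3 + 3 + 3^2 = 15
N_2 = 3 + 15 + 15^2 = 243

243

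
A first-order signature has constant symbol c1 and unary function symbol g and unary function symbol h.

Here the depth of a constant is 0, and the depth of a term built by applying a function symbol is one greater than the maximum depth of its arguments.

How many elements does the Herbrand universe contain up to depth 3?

Let N_k count ground terms of depth at most k. Each non-constant term of depth ≤ k is some function symbol applied to depth-≤(k−1) arguments, giving N_k = 1 + N_{k-1} + N_{k-1}.
N_0 = 1
N_1 = 1 + 1 + 1 = 3
N_2 = 1 + 3 + 3 = 7
N_3 = 1 + 7 + 7 = 15

15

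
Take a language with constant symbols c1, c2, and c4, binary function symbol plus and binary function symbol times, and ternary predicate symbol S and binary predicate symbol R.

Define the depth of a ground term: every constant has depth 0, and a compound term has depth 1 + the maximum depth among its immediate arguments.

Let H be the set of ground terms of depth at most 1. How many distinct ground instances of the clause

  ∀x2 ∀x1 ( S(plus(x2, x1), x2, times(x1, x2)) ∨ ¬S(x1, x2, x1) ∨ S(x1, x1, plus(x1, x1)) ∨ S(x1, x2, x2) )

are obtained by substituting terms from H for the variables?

441

Ground terms of depth ≤ 1:
  Count level by level. With function symbols plus/2, times/2, the terms of depth ≤ k are the 3 constants together with each function applied to depth-≤(k−1) tuples, so N_k = 3 + N_{k-1}^2 + N_{k-1}^2.
  N_0 = 3
  N_1 = 3 + 3^2 + 3^2 = 21
So there are 21 ground terms available for substitution.
The clause has 2 distinct variables (x2, x1), each appearing in the body. In the free term algebra distinct substitutions yield syntactically distinct ground instances.
Number of ground instances = 21^2 = 441.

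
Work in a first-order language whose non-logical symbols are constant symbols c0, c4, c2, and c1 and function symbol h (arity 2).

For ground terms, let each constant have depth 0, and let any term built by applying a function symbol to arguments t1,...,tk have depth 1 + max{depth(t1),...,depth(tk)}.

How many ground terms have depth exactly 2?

Let N_k = |{terms of depth ≤ k}|. Then N_0 = 4 and N_k = 4 + N_{k-1}^2 for k ≥ 1 (one summand per function symbol, arity giving the exponent).
N_0 = 4
N_1 = 4 + 4^2 = 20
N_2 = 4 + 20^2 = 404
Terms of depth exactly 2: N_2 − N_1 = 404 − 20 = 384.

384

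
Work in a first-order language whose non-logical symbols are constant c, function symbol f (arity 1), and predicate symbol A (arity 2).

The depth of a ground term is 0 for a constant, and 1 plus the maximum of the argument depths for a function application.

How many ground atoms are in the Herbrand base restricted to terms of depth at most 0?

First count ground terms of depth ≤ 0.
Let N_k count ground terms of depth at most k. Each non-constant term of depth ≤ k is some function symbol applied to depth-≤(k−1) arguments, giving N_k = 1 + N_{k-1}.
N_0 = 1
So |H| = 1.
A ground atom is a predicate applied to a tuple of terms from H, so the count is the sum over predicates of |H|^arity:
  A: 1^2 = 1
Total ground atoms: 1.

1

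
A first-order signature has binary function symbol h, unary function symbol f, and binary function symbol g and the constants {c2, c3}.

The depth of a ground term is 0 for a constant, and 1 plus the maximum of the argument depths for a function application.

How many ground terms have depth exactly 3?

182410

Let N_k = |{terms of depth ≤ k}|. Then N_0 = 2 and N_k = 2 + N_{k-1}^2 + N_{k-1} + N_{k-1}^2 for k ≥ 1 (one summand per function symbol, arity giving the exponent).
N_0 = 2
N_1 = 2 + 2^2 + 2 + 2^2 = 12
N_2 = 2 + 12^2 + 12 + 12^2 = 302
N_3 = 2 + 302^2 + 302 + 302^2 = 182712
Terms of depth exactly 3: N_3 − N_2 = 182712 − 302 = 182410.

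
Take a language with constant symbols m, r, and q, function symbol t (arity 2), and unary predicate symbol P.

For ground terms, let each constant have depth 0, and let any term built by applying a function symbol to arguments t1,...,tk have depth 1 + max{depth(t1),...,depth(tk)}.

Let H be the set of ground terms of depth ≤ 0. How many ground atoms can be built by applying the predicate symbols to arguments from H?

3

First count ground terms of depth ≤ 0.
If N_k denotes the number of depth-≤k ground terms, the 3 constants give N_0 = 3, and each function symbol of arity r contributes N_{k-1}^r new terms at level k: N_k = 3 + N_{k-1}^2.
N_0 = 3
So |H| = 3.
Ground atoms are formed by filling each argument slot of a predicate with a term from H, so an r-ary predicate gives |H|^r atoms:
  P: 3
Total ground atoms: 3.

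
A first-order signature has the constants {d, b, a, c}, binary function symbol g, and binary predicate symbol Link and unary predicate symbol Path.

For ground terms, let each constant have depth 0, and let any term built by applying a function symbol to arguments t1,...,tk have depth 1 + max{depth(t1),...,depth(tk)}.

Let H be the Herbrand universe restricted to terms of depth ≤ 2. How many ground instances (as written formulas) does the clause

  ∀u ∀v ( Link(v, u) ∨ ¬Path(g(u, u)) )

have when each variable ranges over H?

Ground terms of depth ≤ 2:
  If N_k denotes the number of depth-≤k ground terms, the 4 constants give N_0 = 4, and each function symbol of arity r contributes N_{k-1}^r new terms at level k: N_k = 4 + N_{k-1}^2.
  N_0 = 4
  N_1 = 4 + 4^2 = 20
  N_2 = 4 + 20^2 = 404
So there are 404 ground terms available for substitution.
Each of u, v ranges independently over the available ground terms, and distinct assignments produce distinct instances.
Number of ground instances = 404^2 = 163216.

163216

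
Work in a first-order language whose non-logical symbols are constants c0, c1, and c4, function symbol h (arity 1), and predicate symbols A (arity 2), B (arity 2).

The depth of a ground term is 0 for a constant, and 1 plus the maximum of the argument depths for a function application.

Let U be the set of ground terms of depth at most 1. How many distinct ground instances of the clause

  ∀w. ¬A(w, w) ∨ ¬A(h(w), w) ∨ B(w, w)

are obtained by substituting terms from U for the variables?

Ground terms of depth ≤ 1:
  Let N_k = |{terms of depth ≤ k}|. Then N_0 = 3 and N_k = 3 + N_{k-1} for k ≥ 1 (one summand per function symbol, arity giving the exponent).
  N_0 = 3
  N_1 = 3 + 3 = 6
  Explicitly: c0, c1, c4, h(c0), h(c1), h(c4).
So there are 6 ground terms available for substitution.
The clause has 1 distinct variable (w), which appears in the body. In the free term algebra distinct substitutions yield syntactically distinct ground instances.
Number of ground instances = 6.

6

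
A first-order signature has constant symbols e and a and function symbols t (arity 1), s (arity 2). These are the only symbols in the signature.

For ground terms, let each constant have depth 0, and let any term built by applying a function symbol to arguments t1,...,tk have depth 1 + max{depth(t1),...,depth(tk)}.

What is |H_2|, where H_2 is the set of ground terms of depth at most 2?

74

Write N_k for the number of ground terms of depth ≤ k. A term of depth ≤ k is either a constant or a function symbol applied to arguments of depth ≤ k−1, so N_k = 2 + N_{k-1} + N_{k-1}^2.
N_0 = 2
N_1 = 2 + 2 + 2^2 = 8
N_2 = 2 + 8 + 8^2 = 74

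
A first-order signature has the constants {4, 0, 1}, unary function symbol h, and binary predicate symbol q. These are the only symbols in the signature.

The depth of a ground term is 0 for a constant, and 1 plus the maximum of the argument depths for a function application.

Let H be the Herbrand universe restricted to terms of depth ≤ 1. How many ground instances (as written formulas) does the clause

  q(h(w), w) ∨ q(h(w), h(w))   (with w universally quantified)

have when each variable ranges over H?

Ground terms of depth ≤ 1:
  Write N_k for the number of ground terms of depth ≤ k. A term of depth ≤ k is either a constant or a function symbol applied to arguments of depth ≤ k−1, so N_k = 3 + N_{k-1}.
  N_0 = 3
  N_1 = 3 + 3 = 6
So there are 6 ground terms available for substitution.
There is 1 variable to instantiate (w),  occurring in at least one literal, so different choices give different ground instances.
Number of ground instances = 6.

6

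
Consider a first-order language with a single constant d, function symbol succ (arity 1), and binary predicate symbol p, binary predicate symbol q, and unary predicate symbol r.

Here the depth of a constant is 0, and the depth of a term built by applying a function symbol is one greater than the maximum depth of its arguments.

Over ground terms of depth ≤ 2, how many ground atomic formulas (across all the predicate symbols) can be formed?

First count ground terms of depth ≤ 2.
Write N_k for the number of ground terms of depth ≤ k. A term of depth ≤ k is either a constant or a function symbol applied to arguments of depth ≤ k−1, so N_k = 1 + N_{k-1}.
N_0 = 1
N_1 = 1 + 1 = 2
N_2 = 1 + 2 = 3
Explicitly: d, succ(d), succ(succ(d)).
So |H| = 3.
For each predicate symbol, the number of ground atoms is |H| raised to its arity; summing:
  p: 3^2 = 9;  q: 3^2 = 9;  r: 3
Total ground atoms: 9 + 9 + 3 = 21.

21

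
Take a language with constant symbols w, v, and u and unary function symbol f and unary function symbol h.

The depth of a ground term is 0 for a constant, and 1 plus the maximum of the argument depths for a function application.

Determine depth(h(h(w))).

2

depth(h(w)) = 1 + depth(w) = 1 + 0 = 1
depth(h(h(w))) = 1 + depth(h(w)) = 1 + 1 = 2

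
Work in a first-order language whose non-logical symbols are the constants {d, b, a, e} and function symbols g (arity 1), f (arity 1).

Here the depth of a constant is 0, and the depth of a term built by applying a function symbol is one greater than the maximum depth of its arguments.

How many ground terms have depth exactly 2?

16

Write N_k for the number of ground terms of depth ≤ k. A term of depth ≤ k is either a constant or a function symbol applied to arguments of depth ≤ k−1, so N_k = 4 + N_{k-1} + N_{k-1}.
N_0 = 4
N_1 = 4 + 4 + 4 = 12
N_2 = 4 + 12 + 12 = 28
Terms of depth exactly 2: N_2 − N_1 = 28 − 12 = 16.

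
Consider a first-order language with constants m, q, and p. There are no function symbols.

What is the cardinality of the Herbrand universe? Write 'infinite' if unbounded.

There are no function symbols, so every ground term is one of the 3 constants.
The Herbrand universe is {m, q, p}, which is finite with 3 elements.

3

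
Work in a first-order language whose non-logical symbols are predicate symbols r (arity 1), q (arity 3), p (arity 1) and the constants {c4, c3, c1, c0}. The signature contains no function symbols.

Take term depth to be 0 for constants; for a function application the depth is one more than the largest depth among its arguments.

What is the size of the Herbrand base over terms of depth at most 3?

First count ground terms of depth ≤ 3.
With no function symbols every ground term is a constant, so there are exactly 4 ground terms at every depth bound.
N_0 = 4
N_1 = 4
N_2 = 4
N_3 = 4
Explicitly: c4, c3, c1, c0.
So |H| = 4.
Each predicate of arity r yields |H|^r ground atoms (one per choice of an r-tuple from H):
  r: 4;  q: 4^3 = 64;  p: 4
Total ground atoms: 4 + 64 + 4 = 72.

72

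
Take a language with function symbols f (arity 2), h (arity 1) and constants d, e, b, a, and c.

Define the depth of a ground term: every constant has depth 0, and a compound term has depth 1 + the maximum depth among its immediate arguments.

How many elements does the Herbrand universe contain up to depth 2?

If N_k denotes the number of depth-≤k ground terms, the 5 constants give N_0 = 5, and each function symbol of arity r contributes N_{k-1}^r new terms at level k: N_k = 5 + N_{k-1}^2 + N_{k-1}.
N_0 = 5
N_1 = 5 + 5^2 + 5 = 35
N_2 = 5 + 35^2 + 35 = 1265

1265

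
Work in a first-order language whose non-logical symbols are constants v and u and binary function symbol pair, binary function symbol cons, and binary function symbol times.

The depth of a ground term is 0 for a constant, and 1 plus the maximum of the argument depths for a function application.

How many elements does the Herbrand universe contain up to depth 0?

If N_k denotes the number of depth-≤k ground terms, the 2 constants give N_0 = 2, and each function symbol of arity r contributes N_{k-1}^r new terms at level k: N_k = 2 + N_{k-1}^2 + N_{k-1}^2 + N_{k-1}^2.
N_0 = 2

2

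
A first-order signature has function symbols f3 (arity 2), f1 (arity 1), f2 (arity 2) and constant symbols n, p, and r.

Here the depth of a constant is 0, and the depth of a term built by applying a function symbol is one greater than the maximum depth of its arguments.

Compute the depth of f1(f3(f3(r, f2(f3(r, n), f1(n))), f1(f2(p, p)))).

depth(f3(r, n)) = 1 + max(0, 0) = 1
depth(f1(n)) = 1 + depth(n) = 1 + 0 = 1
depth(f2(f3(r, n), f1(n))) = 1 + max(1, 1) = 2
depth(f3(r, f2(f3(r, n), f1(n)))) = 1 + max(0, 2) = 3
depth(f2(p, p)) = 1 + max(0, 0) = 1
depth(f1(f2(p, p))) = 1 + depth(f2(p, p)) = 1 + 1 = 2
depth(f3(f3(r, f2(f3(r, n), f1(n))), f1(f2(p, p)))) = 1 + max(3, 2) = 4
depth(f1(f3(f3(r, f2(f3(r, n), f1(n))), f1(f2(p, p))))) = 1 + depth(f3(f3(r, f2(f3(r, n), f1(n))), f1(f2(p, p)))) = 1 + 4 = 5

5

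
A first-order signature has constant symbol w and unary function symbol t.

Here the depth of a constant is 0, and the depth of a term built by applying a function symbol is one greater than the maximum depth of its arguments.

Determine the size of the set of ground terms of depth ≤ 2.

Let N_k count ground terms of depth at most k. Each non-constant term of depth ≤ k is some function symbol applied to depth-≤(k−1) arguments, giving N_k = 1 + N_{k-1}.
N_0 = 1
N_1 = 1 + 1 = 2
N_2 = 1 + 2 = 3
Explicitly: w, t(w), t(t(w)).

3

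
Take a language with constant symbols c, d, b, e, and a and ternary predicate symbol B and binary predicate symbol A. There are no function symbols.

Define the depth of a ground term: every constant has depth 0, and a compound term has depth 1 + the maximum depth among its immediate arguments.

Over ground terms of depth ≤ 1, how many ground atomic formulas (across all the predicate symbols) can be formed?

First count ground terms of depth ≤ 1.
With no function symbols every ground term is a constant, so there are exactly 5 ground terms at every depth bound.
N_0 = 5
N_1 = 5
Explicitly: c, d, b, e, a.
So |H| = 5.
Each predicate of arity r yields |H|^r ground atoms (one per choice of an r-tuple from H):
  B: 5^3 = 125;  A: 5^2 = 25
Total ground atoms: 125 + 25 = 150.

150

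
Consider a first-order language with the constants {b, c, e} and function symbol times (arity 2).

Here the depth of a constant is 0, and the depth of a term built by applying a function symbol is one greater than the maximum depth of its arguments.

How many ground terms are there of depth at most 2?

Let N_k = |{terms of depth ≤ k}|. Then N_0 = 3 and N_k = 3 + N_{k-1}^2 for k ≥ 1 (one summand per function symbol, arity giving the exponent).
N_0 = 3
N_1 = 3 + 3^2 = 12
N_2 = 3 + 12^2 = 147

147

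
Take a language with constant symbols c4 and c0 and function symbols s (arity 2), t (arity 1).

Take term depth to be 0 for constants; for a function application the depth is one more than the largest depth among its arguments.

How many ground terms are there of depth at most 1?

8

If N_k denotes the number of depth-≤k ground terms, the 2 constants give N_0 = 2, and each function symbol of arity r contributes N_{k-1}^r new terms at level k: N_k = 2 + N_{k-1}^2 + N_{k-1}.
N_0 = 2
N_1 = 2 + 2^2 + 2 = 8
Explicitly: c4, c0, s(c4, c4), s(c4, c0), s(c0, c4), s(c0, c0), t(c4), t(c0).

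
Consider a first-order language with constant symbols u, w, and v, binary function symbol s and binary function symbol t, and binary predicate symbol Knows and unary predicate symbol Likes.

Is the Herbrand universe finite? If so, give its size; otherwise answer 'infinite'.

infinite

The signature has at least one function symbol (s, arity 2) and at least one constant (u).
Iterating s gives infinitely many distinct ground terms: u, s(u, u), s(s(u, u), s(u, u)), ...
So the Herbrand universe is infinite.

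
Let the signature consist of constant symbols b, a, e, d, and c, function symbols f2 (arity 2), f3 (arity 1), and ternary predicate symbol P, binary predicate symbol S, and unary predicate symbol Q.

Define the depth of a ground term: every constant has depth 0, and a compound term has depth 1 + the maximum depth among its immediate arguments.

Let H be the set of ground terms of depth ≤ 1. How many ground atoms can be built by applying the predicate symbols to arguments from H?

First count ground terms of depth ≤ 1.
Let N_k count ground terms of depth at most k. Each non-constant term of depth ≤ k is some function symbol applied to depth-≤(k−1) arguments, giving N_k = 5 + N_{k-1}^2 + N_{k-1}.
N_0 = 5
N_1 = 5 + 5^2 + 5 = 35
So |H| = 35.
Ground atoms are formed by filling each argument slot of a predicate with a term from H, so an r-ary predicate gives |H|^r atoms:
  P: 35^3 = 42875;  S: 35^2 = 1225;  Q: 35
Total ground atoms: 42875 + 1225 + 35 = 44135.

44135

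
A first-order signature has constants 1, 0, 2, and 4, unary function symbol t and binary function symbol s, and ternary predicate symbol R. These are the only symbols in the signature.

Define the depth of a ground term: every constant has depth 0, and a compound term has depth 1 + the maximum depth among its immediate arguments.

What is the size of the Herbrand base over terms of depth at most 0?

First count ground terms of depth ≤ 0.
Let N_k count ground terms of depth at most k. Each non-constant term of depth ≤ k is some function symbol applied to depth-≤(k−1) arguments, giving N_k = 4 + N_{k-1} + N_{k-1}^2.
N_0 = 4
Explicitly: 1, 0, 2, 4.
So |H| = 4.
A ground atom is a predicate applied to a tuple of terms from H, so the count is the sum over predicates of |H|^arity:
  R: 4^3 = 64
Total ground atoms: 64.

64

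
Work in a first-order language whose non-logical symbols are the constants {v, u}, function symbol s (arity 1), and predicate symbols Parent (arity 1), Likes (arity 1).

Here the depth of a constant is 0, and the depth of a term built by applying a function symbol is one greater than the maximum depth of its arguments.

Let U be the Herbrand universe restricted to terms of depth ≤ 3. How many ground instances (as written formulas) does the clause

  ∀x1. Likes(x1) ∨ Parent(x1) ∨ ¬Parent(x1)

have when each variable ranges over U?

Ground terms of depth ≤ 3:
  Let N_k count ground terms of depth at most k. Each non-constant term of depth ≤ k is some function symbol applied to depth-≤(k−1) arguments, giving N_k = 2 + N_{k-1}.
  N_0 = 2
  N_1 = 2 + 2 = 4
  N_2 = 2 + 4 = 6
  N_3 = 2 + 6 = 8
So there are 8 ground terms available for substitution.
The body mentions the single quantified variable x1; since ground terms form a free algebra, no two substitutions collapse to the same formula.
Number of ground instances = 8.

8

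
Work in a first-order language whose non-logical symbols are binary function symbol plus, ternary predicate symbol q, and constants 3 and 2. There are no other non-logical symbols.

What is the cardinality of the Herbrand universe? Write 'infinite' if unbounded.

The signature has at least one function symbol (plus, arity 2) and at least one constant (3).
Iterating plus gives infinitely many distinct ground terms: 3, plus(3, 3), plus(plus(3, 3), plus(3, 3)), ...
So the Herbrand universe is infinite.

infinite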